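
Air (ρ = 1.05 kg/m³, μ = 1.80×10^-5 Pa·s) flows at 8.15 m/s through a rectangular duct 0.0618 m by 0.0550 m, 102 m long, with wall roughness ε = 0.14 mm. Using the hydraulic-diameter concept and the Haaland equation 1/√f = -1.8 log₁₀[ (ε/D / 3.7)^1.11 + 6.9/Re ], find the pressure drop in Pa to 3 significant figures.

Hydraulic diameter D_h = 4A/P = 4·(0.0618·0.055)/(2·(0.0618+0.055)) = 0.0136/0.2336 = 0.0582 m.
Re = ρVD_h/μ = 1.05·8.15·0.0582/1.8e-05 = 2.767e+04.
ε/D_h = 0.00014/0.0582 = 0.00241; Haaland gives 1/√f = -1.8 log₁₀[0.00029+0.000249] = 5.883, so f = 0.0289.
ΔP = f(L/D_h)(ρV²/2) = 0.0289·102/0.0582·34.87 = 1766 Pa.

ΔP ≈ 1770 Pa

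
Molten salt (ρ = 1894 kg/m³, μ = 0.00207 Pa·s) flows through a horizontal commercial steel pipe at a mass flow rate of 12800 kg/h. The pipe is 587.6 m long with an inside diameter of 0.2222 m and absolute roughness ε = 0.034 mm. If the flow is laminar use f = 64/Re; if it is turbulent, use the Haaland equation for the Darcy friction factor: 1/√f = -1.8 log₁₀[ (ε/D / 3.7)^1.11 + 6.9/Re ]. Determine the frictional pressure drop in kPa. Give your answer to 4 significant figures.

ṁ = 12800 kg/h = 12800/3600 = 3.556 kg/s.
A = πD²/4 = π(0.2222)²/4 = 0.03878 m²; mean velocity V = ṁ/(ρA) = 3.556/(1894 · 0.03878) = 0.04841 m/s.
Reynolds number Re = ρVD/μ = 1894 · 0.04841 · 0.2222 / 0.00207 = 9842.
Re > 4000 → turbulent. Relative roughness ε/D = 3.4e-05/0.2222 = 0.000153. Haaland: 1/√f = -1.8 log₁₀[(0.000153/3.7)^1.11 + 6.9/9842] = -1.8 log₁₀[1.36e-05 + 0.000701] = 5.663, so f = 0.03119.
Darcy-Weisbach: ΔP = f(L/D)(ρV²/2) = 0.03119·(587.6/0.2222)·(1894·0.04841²/2) = 0.03119·2644·2.219 = 183 Pa.
ΔP = 183 Pa = 0.1830 kPa.

ΔP ≈ 0.1830 kPa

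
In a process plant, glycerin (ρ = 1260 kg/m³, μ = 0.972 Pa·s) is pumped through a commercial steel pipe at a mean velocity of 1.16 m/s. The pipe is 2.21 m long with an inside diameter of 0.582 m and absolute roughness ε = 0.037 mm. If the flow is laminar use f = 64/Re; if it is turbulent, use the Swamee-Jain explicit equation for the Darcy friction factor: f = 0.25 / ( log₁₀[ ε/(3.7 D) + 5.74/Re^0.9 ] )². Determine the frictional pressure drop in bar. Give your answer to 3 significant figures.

Reynolds number Re = ρVD/μ = 1260 · 1.16 · 0.582 / 0.972 = 875.2.
Re < 2300 → laminar flow, so f = 64/Re = 64/875.2 = 0.07313 (the turbulent correlation is not needed).
Darcy-Weisbach: ΔP = f(L/D)(ρV²/2) = 0.07313·(2.21/0.582)·(1260·1.16²/2) = 0.07313·3.797·847.7 = 235.4 Pa.
ΔP = 235.4 Pa = 0.00235 bar.

ΔP ≈ 0.00235 bar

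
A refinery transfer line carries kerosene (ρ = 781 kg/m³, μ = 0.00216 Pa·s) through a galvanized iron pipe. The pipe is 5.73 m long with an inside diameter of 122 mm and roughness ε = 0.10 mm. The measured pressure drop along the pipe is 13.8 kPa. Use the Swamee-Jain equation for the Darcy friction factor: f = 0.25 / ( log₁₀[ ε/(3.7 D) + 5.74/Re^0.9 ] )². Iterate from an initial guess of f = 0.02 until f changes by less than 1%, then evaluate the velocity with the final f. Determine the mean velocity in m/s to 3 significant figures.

Rearranging Darcy-Weisbach: V = √(2·ΔP·D/(f·L·ρ)). With ε/D = 0.0001/0.122 = 0.00082, iterate starting from f = 0.02:
  f = 0.02 → V = √(2·1.38e+04·0.122/(0.02·5.73·781)) = 6.134 m/s; Re = ρVD/μ = 2.706e+05; f → 0.02007
Converged (Δf/f < 1%). With the final f = 0.02007: V = √(2·1.38e+04·0.122/(0.02007·5.73·781)) = 6.123 m/s.

V ≈ 6.12 m/s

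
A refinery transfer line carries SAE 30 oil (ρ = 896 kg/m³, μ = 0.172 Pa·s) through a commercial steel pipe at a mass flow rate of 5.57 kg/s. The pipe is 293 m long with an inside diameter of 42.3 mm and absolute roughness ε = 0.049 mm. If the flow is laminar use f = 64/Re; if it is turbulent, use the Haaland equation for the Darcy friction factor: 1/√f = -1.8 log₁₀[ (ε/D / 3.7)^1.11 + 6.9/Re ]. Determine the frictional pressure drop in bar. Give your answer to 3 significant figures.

A = πD²/4 = π(0.0423)²/4 = 0.001405 m²; mean velocity V = ṁ/(ρA) = 5.57/(896 · 0.001405) = 4.424 m/s.
Reynolds number Re = ρVD/μ = 896 · 4.424 · 0.0423 / 0.172 = 974.8.
Re < 2300 → laminar flow, so f = 64/Re = 64/974.8 = 0.06566 (the turbulent correlation is not needed).
Darcy-Weisbach: ΔP = f(L/D)(ρV²/2) = 0.06566·(293/0.0423)·(896·4.424²/2) = 0.06566·6927·8767 = 3.987e+06 Pa.
ΔP = 3.987e+06 Pa = 39.9 bar.

ΔP ≈ 39.9 bar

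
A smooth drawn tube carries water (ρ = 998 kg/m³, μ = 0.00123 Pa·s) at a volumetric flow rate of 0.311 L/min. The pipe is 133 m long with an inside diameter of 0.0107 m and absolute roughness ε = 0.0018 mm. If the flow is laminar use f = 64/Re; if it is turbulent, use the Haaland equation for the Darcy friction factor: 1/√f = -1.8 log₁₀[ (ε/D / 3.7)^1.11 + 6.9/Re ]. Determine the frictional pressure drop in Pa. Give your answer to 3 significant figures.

Q = 0.311 L/min = 0.311/60000 = 5.183e-06 m³/s.
Cross-sectional area A = πD²/4 = π(0.0107)²/4 = 8.992e-05 m²; mean velocity V = Q/A = 5.183e-06/8.992e-05 = 0.05764 m/s.
Reynolds number Re = ρVD/μ = 998 · 0.05764 · 0.0107 / 0.00123 = 500.5.
Re < 2300 → laminar flow, so f = 64/Re = 64/500.5 = 0.1279 (the turbulent correlation is not needed).
Darcy-Weisbach: ΔP = f(L/D)(ρV²/2) = 0.1279·(133/0.0107)·(998·0.05764²/2) = 0.1279·1.243e+04·1.658 = 2636 Pa.

ΔP ≈ 2640 Pa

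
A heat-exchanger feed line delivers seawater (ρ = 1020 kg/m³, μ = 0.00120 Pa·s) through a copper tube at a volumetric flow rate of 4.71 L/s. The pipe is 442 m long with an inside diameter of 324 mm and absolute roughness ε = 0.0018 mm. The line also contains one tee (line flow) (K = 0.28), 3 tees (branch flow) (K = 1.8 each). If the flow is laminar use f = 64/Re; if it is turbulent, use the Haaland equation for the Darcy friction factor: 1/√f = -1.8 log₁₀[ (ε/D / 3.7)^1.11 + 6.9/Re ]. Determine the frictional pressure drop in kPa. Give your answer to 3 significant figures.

ΔP ≈ 0.0716 kPa

Q = 4.71 L/s = 4.71/1000 = 0.00471 m³/s.
Cross-sectional area A = πD²/4 = π(0.324)²/4 = 0.08245 m²; mean velocity V = Q/A = 0.00471/0.08245 = 0.05713 m/s.
Reynolds number Re = ρVD/μ = 1020 · 0.05713 · 0.324 / 0.0012 = 1.573e+04.
Re > 4000 → turbulent. Relative roughness ε/D = 1.8e-06/0.324 = 5.56e-06. Haaland: 1/√f = -1.8 log₁₀[(5.56e-06/3.7)^1.11 + 6.9/1.573e+04] = -1.8 log₁₀[3.44e-07 + 0.000439] = 6.044, so f = 0.02738.
Total minor-loss coefficient ΣK = 1·0.28 + 3·1.8 = 5.68.
ΔP = [f·L/D + ΣK]·(ρV²/2) = [0.02738·442/0.324 + 5.68]·(1020·0.05713²/2) = [37.35 + 5.68]·1.664 = 71.62 Pa.
ΔP = 71.62 Pa = 0.0716 kPa.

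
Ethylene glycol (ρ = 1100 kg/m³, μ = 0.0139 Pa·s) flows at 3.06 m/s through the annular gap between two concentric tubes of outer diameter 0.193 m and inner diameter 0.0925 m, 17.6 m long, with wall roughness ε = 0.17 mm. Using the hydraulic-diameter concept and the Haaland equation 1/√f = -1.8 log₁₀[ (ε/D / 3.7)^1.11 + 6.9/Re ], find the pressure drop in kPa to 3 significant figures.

Hydraulic diameter D_h = 4A/P = D_o - D_i = 0.193 - 0.0925 = 0.1005 m.
Re = ρVD_h/μ = 1100·3.06·0.1005/0.0139 = 2.434e+04.
ε/D_h = 0.00017/0.1005 = 0.00169; Haaland gives 1/√f = -1.8 log₁₀[0.000196+0.000284] = 5.974, so f = 0.02802.
ΔP = f(L/D_h)(ρV²/2) = 0.02802·17.6/0.1005·5150 = 2.527e+04 Pa.
ΔP = 25.3 kPa.

ΔP ≈ 25.3 kPa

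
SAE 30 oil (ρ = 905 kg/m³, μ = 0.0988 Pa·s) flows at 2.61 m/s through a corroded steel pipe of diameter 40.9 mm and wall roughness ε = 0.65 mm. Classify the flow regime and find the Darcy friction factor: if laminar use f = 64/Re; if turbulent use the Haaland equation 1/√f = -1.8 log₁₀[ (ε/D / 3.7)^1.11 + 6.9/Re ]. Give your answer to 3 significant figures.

f ≈ 0.0655

Re = ρVD/μ = 905·2.61·0.0409/0.0988 = 977.8.
Re < 2300 → laminar, so f = 64/Re = 0.06545 (roughness is irrelevant in laminar flow).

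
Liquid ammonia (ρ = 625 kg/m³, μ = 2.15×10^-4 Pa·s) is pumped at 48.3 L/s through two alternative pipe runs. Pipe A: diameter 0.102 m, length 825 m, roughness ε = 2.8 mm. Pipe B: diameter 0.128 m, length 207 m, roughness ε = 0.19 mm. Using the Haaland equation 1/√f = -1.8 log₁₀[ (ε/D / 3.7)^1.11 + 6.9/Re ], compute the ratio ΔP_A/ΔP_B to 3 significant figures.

ΔP_A/ΔP_B ≈ 31.4

Pipe A: V = Q/A = 0.0483/0.008171 = 5.911 m/s; Re = 1.753e+06; ε/D = 0.0275; Haaland → f = 0.05525; ΔP_A = f(L/D)(ρV²/2) = 4.879e+06 Pa.
Pipe B: V = Q/A = 0.0483/0.01287 = 3.754 m/s; Re = 1.397e+06; ε/D = 0.00148; Haaland → f = 0.02186; ΔP_B = f(L/D)(ρV²/2) = 1.556e+05 Pa.
ΔP_A/ΔP_B = 4.879e+06/1.556e+05 = 31.4.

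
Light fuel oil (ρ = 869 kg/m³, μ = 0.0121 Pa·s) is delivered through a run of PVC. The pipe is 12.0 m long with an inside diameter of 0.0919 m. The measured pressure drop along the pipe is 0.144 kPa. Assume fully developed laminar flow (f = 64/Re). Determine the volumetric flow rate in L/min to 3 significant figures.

For laminar flow, f = 64/Re with Re = ρVD/μ, so Darcy-Weisbach reduces to ΔP = 32μLV/D². Solving for V: V = ΔP·D²/(32μL) = 144·(0.0919)²/(32·0.0121·12) = 0.2617 m/s.
Check: Re = ρVD/μ = 869·0.2617·0.0919/0.0121 = 1728 < 2300, so the laminar assumption holds.
Q = V·A = 0.2617·(π/4·0.0919²) = 0.001736 m³/s = 104 L/min.

Q ≈ 104 L/min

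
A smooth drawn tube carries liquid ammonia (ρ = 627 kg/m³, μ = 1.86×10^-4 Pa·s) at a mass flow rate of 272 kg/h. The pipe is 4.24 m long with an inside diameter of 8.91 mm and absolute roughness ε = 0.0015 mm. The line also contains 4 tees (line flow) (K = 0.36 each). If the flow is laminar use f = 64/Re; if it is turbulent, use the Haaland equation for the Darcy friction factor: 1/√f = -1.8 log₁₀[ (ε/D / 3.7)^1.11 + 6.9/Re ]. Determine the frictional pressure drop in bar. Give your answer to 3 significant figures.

ΔP ≈ 0.132 bar

ṁ = 272 kg/h = 272/3600 = 0.07556 kg/s.
A = πD²/4 = π(0.00891)²/4 = 6.235e-05 m²; mean velocity V = ṁ/(ρA) = 0.07556/(627 · 6.235e-05) = 1.933 m/s.
Reynolds number Re = ρVD/μ = 627 · 1.933 · 0.00891 / 0.000186 = 5.805e+04.
Re > 4000 → turbulent. Relative roughness ε/D = 1.5e-06/0.00891 = 0.000168. Haaland: 1/√f = -1.8 log₁₀[(0.000168/3.7)^1.11 + 6.9/5.805e+04] = -1.8 log₁₀[1.51e-05 + 0.000119] = 6.971, so f = 0.02058.
Total minor-loss coefficient ΣK = 4·0.36 = 1.44.
ΔP = [f·L/D + ΣK]·(ρV²/2) = [0.02058·4.24/0.00891 + 1.44]·(627·1.933²/2) = [9.792 + 1.44]·1171 = 1.315e+04 Pa.
ΔP = 1.315e+04 Pa = 0.132 bar.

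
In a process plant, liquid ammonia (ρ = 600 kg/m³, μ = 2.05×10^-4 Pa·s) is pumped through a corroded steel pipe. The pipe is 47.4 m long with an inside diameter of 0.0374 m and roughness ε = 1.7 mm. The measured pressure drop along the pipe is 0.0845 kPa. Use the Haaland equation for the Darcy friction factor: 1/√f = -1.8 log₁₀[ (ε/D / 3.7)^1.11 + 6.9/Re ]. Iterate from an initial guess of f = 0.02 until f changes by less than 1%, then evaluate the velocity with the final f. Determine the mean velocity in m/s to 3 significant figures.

V ≈ 0.0553 m/s

Rearranging Darcy-Weisbach: V = √(2·ΔP·D/(f·L·ρ)). With ε/D = 0.0017/0.0374 = 0.0455, iterate starting from f = 0.02:
  f = 0.02 → V = √(2·84.5·0.0374/(0.02·47.4·600)) = 0.1054 m/s; Re = ρVD/μ = 1.154e+04; f → 0.07081
  f = 0.07081 → V = 0.05602 m/s; Re = 6133; f → 0.07269
  f = 0.07269 → V = 0.0553 m/s; Re = 6053; f → 0.07274
Converged (Δf/f < 1%). With the final f = 0.07274: V = √(2·84.5·0.0374/(0.07274·47.4·600)) = 0.05528 m/s.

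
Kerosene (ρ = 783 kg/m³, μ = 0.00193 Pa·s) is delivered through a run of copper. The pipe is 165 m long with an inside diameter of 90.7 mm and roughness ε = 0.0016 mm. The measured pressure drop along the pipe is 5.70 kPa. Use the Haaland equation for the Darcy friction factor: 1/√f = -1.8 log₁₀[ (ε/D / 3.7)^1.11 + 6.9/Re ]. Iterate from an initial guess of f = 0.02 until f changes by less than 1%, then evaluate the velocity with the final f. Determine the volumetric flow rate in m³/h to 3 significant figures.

Q ≈ 13.0 m³/h

Rearranging Darcy-Weisbach: V = √(2·ΔP·D/(f·L·ρ)). With ε/D = 1.6e-06/0.0907 = 1.76e-05, iterate starting from f = 0.02:
  f = 0.02 → V = √(2·5700·0.0907/(0.02·165·783)) = 0.6326 m/s; Re = ρVD/μ = 2.328e+04; f → 0.02482
  f = 0.02482 → V = 0.5678 m/s; Re = 2.089e+04; f → 0.02549
  f = 0.02549 → V = 0.5603 m/s; Re = 2.062e+04; f → 0.02558
Converged (Δf/f < 1%). With the final f = 0.02558: V = √(2·5700·0.0907/(0.02558·165·783)) = 0.5594 m/s.
Q = V·A = 0.5594·(π/4·0.0907²) = 0.003614 m³/s = 13.0 m³/h.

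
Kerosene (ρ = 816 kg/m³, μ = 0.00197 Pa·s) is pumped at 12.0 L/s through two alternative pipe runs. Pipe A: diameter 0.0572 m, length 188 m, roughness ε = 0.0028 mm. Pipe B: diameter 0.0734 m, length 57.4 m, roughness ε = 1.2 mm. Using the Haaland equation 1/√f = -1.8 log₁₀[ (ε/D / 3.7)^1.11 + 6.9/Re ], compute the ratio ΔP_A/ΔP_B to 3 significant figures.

ΔP_A/ΔP_B ≈ 4.41

Pipe A: V = Q/A = 0.012/0.00257 = 4.67 m/s; Re = 1.106e+05; ε/D = 4.9e-05; Haaland → f = 0.01767; ΔP_A = f(L/D)(ρV²/2) = 5.168e+05 Pa.
Pipe B: V = Q/A = 0.012/0.004231 = 2.836 m/s; Re = 8.622e+04; ε/D = 0.0163; Haaland → f = 0.04567; ΔP_B = f(L/D)(ρV²/2) = 1.172e+05 Pa.
ΔP_A/ΔP_B = 5.168e+05/1.172e+05 = 4.41.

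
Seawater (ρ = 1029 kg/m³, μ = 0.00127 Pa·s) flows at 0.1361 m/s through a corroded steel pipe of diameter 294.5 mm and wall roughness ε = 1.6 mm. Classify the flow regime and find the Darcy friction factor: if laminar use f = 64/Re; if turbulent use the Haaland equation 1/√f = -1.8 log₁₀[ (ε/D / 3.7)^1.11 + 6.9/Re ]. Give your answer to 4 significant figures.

Re = ρVD/μ = 1029·0.1361·0.2945/0.00127 = 3.248e+04.
Re > 4000 → turbulent. ε/D = 0.0016/0.2945 = 0.00543; Haaland: 1/√f = -1.8 log₁₀[0.000716 + 0.000212] = 5.458, so f = 0.03357.

f ≈ 0.03357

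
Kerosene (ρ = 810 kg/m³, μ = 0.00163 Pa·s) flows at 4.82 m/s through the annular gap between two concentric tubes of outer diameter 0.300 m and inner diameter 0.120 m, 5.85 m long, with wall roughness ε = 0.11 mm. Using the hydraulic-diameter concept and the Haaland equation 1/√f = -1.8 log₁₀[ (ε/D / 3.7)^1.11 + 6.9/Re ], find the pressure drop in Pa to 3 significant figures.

Hydraulic diameter D_h = 4A/P = D_o - D_i = 0.3 - 0.12 = 0.18 m.
Re = ρVD_h/μ = 810·4.82·0.18/0.00163 = 4.311e+05.
ε/D_h = 0.00011/0.18 = 0.000611; Haaland gives 1/√f = -1.8 log₁₀[6.34e-05+1.6e-05] = 7.381, so f = 0.01836.
ΔP = f(L/D_h)(ρV²/2) = 0.01836·5.85/0.18·9409 = 5614 Pa.

ΔP ≈ 5610 Pa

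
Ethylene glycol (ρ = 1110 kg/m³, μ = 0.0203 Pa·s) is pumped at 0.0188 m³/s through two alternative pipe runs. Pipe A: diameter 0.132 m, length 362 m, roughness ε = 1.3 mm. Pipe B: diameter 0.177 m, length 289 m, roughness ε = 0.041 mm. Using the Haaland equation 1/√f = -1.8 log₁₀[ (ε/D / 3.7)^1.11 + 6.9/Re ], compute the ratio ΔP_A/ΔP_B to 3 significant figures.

Pipe A: V = Q/A = 0.0188/0.01368 = 1.374 m/s; Re = 9916; ε/D = 0.00985; Haaland → f = 0.04293; ΔP_A = f(L/D)(ρV²/2) = 1.233e+05 Pa.
Pipe B: V = Q/A = 0.0188/0.02461 = 0.764 m/s; Re = 7395; ε/D = 0.000232; Haaland → f = 0.03384; ΔP_B = f(L/D)(ρV²/2) = 1.79e+04 Pa.
ΔP_A/ΔP_B = 1.233e+05/1.79e+04 = 6.89.

ΔP_A/ΔP_B ≈ 6.89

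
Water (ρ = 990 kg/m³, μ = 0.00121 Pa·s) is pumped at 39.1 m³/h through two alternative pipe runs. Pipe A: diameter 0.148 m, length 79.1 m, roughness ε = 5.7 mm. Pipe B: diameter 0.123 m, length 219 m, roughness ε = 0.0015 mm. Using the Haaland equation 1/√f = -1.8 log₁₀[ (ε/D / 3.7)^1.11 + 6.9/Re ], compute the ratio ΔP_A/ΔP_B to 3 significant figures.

ΔP_A/ΔP_B ≈ 0.505

Pipe A: V = Q/A = 0.01086/0.0172 = 0.6313 m/s; Re = 7.645e+04; ε/D = 0.0385; Haaland → f = 0.06409; ΔP_A = f(L/D)(ρV²/2) = 6758 Pa.
Pipe B: V = Q/A = 0.01086/0.01188 = 0.9141 m/s; Re = 9.199e+04; ε/D = 1.22e-05; Haaland → f = 0.01818; ΔP_B = f(L/D)(ρV²/2) = 1.339e+04 Pa.
ΔP_A/ΔP_B = 6758/1.339e+04 = 0.505.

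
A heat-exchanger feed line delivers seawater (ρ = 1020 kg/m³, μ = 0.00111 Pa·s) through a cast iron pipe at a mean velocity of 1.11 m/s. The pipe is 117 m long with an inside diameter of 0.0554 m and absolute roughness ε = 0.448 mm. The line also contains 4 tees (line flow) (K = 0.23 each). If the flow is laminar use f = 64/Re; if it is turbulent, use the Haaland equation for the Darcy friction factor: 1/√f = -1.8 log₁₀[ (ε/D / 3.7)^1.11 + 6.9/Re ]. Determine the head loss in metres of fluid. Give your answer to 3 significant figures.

h_f ≈ 4.90 m

Reynolds number Re = ρVD/μ = 1020 · 1.11 · 0.0554 / 0.00111 = 5.651e+04.
Re > 4000 → turbulent. Relative roughness ε/D = 0.000448/0.0554 = 0.00809. Haaland: 1/√f = -1.8 log₁₀[(0.00809/3.7)^1.11 + 6.9/5.651e+04] = -1.8 log₁₀[0.00111 + 0.000122] = 5.234, so f = 0.0365.
Total minor-loss coefficient ΣK = 4·0.23 = 0.92.
ΔP = [f·L/D + ΣK]·(ρV²/2) = [0.0365·117/0.0554 + 0.92]·(1020·1.11²/2) = [77.08 + 0.92]·628.4 = 4.902e+04 Pa.
Head loss h_f = ΔP/(ρg) = 4.902e+04/(1020·9.81) = 4.90 m.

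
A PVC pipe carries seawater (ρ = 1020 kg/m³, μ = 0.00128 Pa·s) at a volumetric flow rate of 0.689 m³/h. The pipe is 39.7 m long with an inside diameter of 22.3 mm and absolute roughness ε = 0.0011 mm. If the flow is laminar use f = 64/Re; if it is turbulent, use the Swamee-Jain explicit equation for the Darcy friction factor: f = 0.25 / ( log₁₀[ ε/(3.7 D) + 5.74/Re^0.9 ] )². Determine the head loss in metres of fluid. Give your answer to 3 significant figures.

h_f ≈ 0.703 m

Q = 0.689 m³/h = 0.689/3600 = 0.0001914 m³/s.
Cross-sectional area A = πD²/4 = π(0.0223)²/4 = 0.0003906 m²; mean velocity V = Q/A = 0.0001914/0.0003906 = 0.49 m/s.
Reynolds number Re = ρVD/μ = 1020 · 0.49 · 0.0223 / 0.00128 = 8708.
Re > 4000 → turbulent. Relative roughness ε/D = 1.1e-06/0.0223 = 4.93e-05. Swamee-Jain: f = 0.25/(log₁₀[4.93e-05/3.7 + 5.74/8708^0.9])² = 0.25/(log₁₀[1.33e-05 + 0.00163])² = 0.25/(-2.783)² = 0.03227.
Darcy-Weisbach: ΔP = f(L/D)(ρV²/2) = 0.03227·(39.7/0.0223)·(1020·0.49²/2) = 0.03227·1780·122.5 = 7035 Pa.
Head loss h_f = ΔP/(ρg) = 7035/(1020·9.81) = 0.703 m.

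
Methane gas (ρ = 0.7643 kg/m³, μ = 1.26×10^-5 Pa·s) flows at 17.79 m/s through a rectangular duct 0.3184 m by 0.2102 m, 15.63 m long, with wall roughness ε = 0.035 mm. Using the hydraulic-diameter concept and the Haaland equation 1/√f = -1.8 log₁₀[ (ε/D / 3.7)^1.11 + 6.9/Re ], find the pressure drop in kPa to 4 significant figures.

Hydraulic diameter D_h = 4A/P = 4·(0.3184·0.2102)/(2·(0.3184+0.2102)) = 0.2677/1.057 = 0.2532 m.
Re = ρVD_h/μ = 0.7643·17.79·0.2532/1.26e-05 = 2.733e+05.
ε/D_h = 3.5e-05/0.2532 = 0.000138; Haaland gives 1/√f = -1.8 log₁₀[1.22e-05+2.53e-05] = 7.968, so f = 0.01575.
ΔP = f(L/D_h)(ρV²/2) = 0.01575·15.63/0.2532·120.9 = 117.6 Pa.
ΔP = 0.1176 kPa.

ΔP ≈ 0.1176 kPa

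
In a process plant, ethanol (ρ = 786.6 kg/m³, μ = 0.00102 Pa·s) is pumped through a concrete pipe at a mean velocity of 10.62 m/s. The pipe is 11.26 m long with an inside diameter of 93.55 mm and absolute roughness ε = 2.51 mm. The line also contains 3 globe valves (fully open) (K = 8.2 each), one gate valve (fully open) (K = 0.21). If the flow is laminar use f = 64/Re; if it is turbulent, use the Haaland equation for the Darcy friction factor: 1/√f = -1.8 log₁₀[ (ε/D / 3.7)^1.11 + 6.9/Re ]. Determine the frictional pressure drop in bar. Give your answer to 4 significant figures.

ΔP ≈ 13.93 bar

Reynolds number Re = ρVD/μ = 786.6 · 10.62 · 0.09355 / 0.00102 = 7.662e+05.
Re > 4000 → turbulent. Relative roughness ε/D = 0.00251/0.09355 = 0.0268. Haaland: 1/√f = -1.8 log₁₀[(0.0268/3.7)^1.11 + 6.9/7.662e+05] = -1.8 log₁₀[0.00422 + 9.01e-06] = 4.273, so f = 0.05476.
Total minor-loss coefficient ΣK = 3·8.2 + 1·0.21 = 24.8.
ΔP = [f·L/D + ΣK]·(ρV²/2) = [0.05476·11.26/0.09355 + 24.8]·(786.6·10.62²/2) = [6.592 + 24.8]·4.436e+04 = 1.393e+06 Pa.
ΔP = 1.393e+06 Pa = 13.93 bar.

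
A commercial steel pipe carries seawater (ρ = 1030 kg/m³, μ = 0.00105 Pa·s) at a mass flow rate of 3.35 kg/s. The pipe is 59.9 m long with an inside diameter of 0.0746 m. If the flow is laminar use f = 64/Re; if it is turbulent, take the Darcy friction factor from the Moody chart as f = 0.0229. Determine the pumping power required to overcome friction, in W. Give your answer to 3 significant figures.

P ≈ 17.1 W

A = πD²/4 = π(0.0746)²/4 = 0.004371 m²; mean velocity V = ṁ/(ρA) = 3.35/(1030 · 0.004371) = 0.7441 m/s.
Reynolds number Re = ρVD/μ = 1030 · 0.7441 · 0.0746 / 0.00105 = 5.445e+04.
Re > 4000 → turbulent; use the Moody-chart value f = 0.0229.
Darcy-Weisbach: ΔP = f(L/D)(ρV²/2) = 0.0229·(59.9/0.0746)·(1030·0.7441²/2) = 0.0229·802.9·285.2 = 5243 Pa.
Q = ṁ/ρ = 3.35/1030 = 0.003252 m³/s.
Pumping power P = QΔP = 0.003252·5243 = 17.05 W = 17.1 W.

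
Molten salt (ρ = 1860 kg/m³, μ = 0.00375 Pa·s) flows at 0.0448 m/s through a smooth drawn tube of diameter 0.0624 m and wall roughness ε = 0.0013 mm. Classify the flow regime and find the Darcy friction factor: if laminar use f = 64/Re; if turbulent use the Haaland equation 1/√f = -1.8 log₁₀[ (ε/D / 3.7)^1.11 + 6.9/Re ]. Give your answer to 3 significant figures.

Re = ρVD/μ = 1860·0.0448·0.0624/0.00375 = 1387.
Re < 2300 → laminar, so f = 64/Re = 0.04616 (roughness is irrelevant in laminar flow).

f ≈ 0.0462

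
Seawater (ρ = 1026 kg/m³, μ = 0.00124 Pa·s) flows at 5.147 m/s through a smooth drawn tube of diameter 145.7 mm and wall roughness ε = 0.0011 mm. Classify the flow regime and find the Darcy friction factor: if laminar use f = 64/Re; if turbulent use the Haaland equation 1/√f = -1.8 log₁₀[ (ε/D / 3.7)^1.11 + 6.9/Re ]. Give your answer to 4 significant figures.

f ≈ 0.01267

Re = ρVD/μ = 1026·5.147·0.1457/0.00124 = 6.205e+05.
Re > 4000 → turbulent. ε/D = 1.1e-06/0.1457 = 7.55e-06; Haaland: 1/√f = -1.8 log₁₀[4.83e-07 + 1.11e-05] = 8.884, so f = 0.01267.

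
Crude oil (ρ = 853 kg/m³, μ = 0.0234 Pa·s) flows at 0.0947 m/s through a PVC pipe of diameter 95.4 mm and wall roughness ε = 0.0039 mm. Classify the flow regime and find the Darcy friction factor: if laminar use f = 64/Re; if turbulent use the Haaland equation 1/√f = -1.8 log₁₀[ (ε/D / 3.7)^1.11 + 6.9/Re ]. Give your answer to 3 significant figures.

Re = ρVD/μ = 853·0.0947·0.0954/0.0234 = 329.3.
Re < 2300 → laminar, so f = 64/Re = 0.1943 (roughness is irrelevant in laminar flow).

f ≈ 0.194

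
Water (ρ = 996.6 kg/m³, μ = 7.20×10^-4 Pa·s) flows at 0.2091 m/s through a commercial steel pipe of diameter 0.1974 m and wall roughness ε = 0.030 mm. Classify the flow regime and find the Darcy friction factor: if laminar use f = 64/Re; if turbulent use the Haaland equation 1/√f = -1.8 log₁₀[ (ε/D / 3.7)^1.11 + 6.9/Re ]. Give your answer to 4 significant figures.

f ≈ 0.02059

Re = ρVD/μ = 996.6·0.2091·0.1974/0.00072 = 5.713e+04.
Re > 4000 → turbulent. ε/D = 3e-05/0.1974 = 0.000152; Haaland: 1/√f = -1.8 log₁₀[1.35e-05 + 0.000121] = 6.97, so f = 0.02059.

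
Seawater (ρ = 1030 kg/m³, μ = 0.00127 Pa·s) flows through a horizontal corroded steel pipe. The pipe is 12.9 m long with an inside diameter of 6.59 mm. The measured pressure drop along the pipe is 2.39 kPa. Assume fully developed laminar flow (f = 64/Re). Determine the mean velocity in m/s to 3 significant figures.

V ≈ 0.198 m/s

For laminar flow, f = 64/Re with Re = ρVD/μ, so Darcy-Weisbach reduces to ΔP = 32μLV/D². Solving for V: V = ΔP·D²/(32μL) = 2390·(0.00659)²/(32·0.00127·12.9) = 0.198 m/s.
Check: Re = ρVD/μ = 1030·0.198·0.00659/0.00127 = 1058 < 2300, so the laminar assumption holds.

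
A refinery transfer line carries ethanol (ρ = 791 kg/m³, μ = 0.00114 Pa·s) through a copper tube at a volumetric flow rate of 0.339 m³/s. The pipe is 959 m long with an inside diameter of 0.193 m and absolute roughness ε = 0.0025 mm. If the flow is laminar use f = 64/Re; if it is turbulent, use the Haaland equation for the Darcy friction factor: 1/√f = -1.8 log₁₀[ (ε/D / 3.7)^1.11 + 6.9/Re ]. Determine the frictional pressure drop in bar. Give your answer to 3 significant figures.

ΔP ≈ 29.3 bar

Cross-sectional area A = πD²/4 = π(0.193)²/4 = 0.02926 m²; mean velocity V = Q/A = 0.339/0.02926 = 11.59 m/s.
Reynolds number Re = ρVD/μ = 791 · 11.59 · 0.193 / 0.00114 = 1.552e+06.
Re > 4000 → turbulent. Relative roughness ε/D = 2.5e-06/0.193 = 1.3e-05. Haaland: 1/√f = -1.8 log₁₀[(1.3e-05/3.7)^1.11 + 6.9/1.552e+06] = -1.8 log₁₀[8.79e-07 + 4.45e-06] = 9.493, so f = 0.0111.
Darcy-Weisbach: ΔP = f(L/D)(ρV²/2) = 0.0111·(959/0.193)·(791·11.59²/2) = 0.0111·4969·5.311e+04 = 2.928e+06 Pa.
ΔP = 2.928e+06 Pa = 29.3 bar.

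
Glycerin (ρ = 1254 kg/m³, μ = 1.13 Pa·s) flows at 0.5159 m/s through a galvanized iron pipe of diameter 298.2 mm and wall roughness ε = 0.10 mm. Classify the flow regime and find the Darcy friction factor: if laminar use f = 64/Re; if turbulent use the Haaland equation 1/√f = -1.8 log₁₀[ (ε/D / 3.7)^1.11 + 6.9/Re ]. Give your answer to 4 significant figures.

Re = ρVD/μ = 1254·0.5159·0.2982/1.13 = 170.7.
Re < 2300 → laminar, so f = 64/Re = 0.3749 (roughness is irrelevant in laminar flow).

f ≈ 0.3749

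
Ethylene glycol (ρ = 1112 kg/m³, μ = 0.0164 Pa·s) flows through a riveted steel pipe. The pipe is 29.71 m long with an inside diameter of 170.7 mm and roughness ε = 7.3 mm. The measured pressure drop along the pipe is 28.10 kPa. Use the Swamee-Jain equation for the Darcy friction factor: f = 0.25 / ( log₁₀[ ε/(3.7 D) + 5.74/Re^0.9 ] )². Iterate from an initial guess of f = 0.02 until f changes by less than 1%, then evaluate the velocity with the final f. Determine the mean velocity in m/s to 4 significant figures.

Rearranging Darcy-Weisbach: V = √(2·ΔP·D/(f·L·ρ)). With ε/D = 0.0073/0.1707 = 0.0428, iterate starting from f = 0.02:
  f = 0.02 → V = √(2·2.81e+04·0.1707/(0.02·29.71·1112)) = 3.81 m/s; Re = ρVD/μ = 4.41e+04; f → 0.0676
  f = 0.0676 → V = 2.073 m/s; Re = 2.399e+04; f → 0.0683
  f = 0.0683 → V = 2.062 m/s; Re = 2.386e+04; f → 0.06831
Converged (Δf/f < 1%). With the final f = 0.06831: V = √(2·2.81e+04·0.1707/(0.06831·29.71·1112)) = 2.062 m/s.

V ≈ 2.062 m/s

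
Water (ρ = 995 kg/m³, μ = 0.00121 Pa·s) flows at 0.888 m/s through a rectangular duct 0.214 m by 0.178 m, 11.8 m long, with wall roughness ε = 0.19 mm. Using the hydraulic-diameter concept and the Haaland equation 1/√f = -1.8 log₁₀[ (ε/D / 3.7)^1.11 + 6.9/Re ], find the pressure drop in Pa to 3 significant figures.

Hydraulic diameter D_h = 4A/P = 4·(0.214·0.178)/(2·(0.214+0.178)) = 0.1524/0.784 = 0.1943 m.
Re = ρVD_h/μ = 995·0.888·0.1943/0.00121 = 1.419e+05.
ε/D_h = 0.00019/0.1943 = 0.000978; Haaland gives 1/√f = -1.8 log₁₀[0.000107+4.86e-05] = 6.856, so f = 0.02128.
ΔP = f(L/D_h)(ρV²/2) = 0.02128·11.8/0.1943·392.3 = 506.8 Pa.

ΔP ≈ 507 Pa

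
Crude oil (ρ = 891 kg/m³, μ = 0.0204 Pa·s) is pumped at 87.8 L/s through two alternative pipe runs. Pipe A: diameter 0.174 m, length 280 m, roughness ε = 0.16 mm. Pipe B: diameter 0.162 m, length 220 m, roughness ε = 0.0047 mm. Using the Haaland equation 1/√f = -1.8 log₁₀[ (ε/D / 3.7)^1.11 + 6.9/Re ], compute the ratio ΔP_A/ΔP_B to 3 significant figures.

Pipe A: V = Q/A = 0.0878/0.02378 = 3.692 m/s; Re = 2.806e+04; ε/D = 0.00092; Haaland → f = 0.02576; ΔP_A = f(L/D)(ρV²/2) = 2.518e+05 Pa.
Pipe B: V = Q/A = 0.0878/0.02061 = 4.26 m/s; Re = 3.014e+04; ε/D = 2.9e-05; Haaland → f = 0.02334; ΔP_B = f(L/D)(ρV²/2) = 2.562e+05 Pa.
ΔP_A/ΔP_B = 2.518e+05/2.562e+05 = 0.983.

ΔP_A/ΔP_B ≈ 0.983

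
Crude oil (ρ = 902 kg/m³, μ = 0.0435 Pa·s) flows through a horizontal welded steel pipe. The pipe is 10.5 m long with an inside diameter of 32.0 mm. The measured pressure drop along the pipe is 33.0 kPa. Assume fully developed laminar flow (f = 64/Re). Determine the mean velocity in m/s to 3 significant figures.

V ≈ 2.31 m/s

For laminar flow, f = 64/Re with Re = ρVD/μ, so Darcy-Weisbach reduces to ΔP = 32μLV/D². Solving for V: V = ΔP·D²/(32μL) = 3.3e+04·(0.032)²/(32·0.0435·10.5) = 2.312 m/s.
Check: Re = ρVD/μ = 902·2.312·0.032/0.0435 = 1534 < 2300, so the laminar assumption holds.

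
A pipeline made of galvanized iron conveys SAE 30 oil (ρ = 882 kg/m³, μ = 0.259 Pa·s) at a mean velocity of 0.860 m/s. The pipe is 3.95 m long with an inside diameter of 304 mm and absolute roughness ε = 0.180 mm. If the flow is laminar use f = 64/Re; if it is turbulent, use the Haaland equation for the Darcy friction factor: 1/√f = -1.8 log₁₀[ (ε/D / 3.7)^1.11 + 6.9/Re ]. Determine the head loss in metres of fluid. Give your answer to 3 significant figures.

Reynolds number Re = ρVD/μ = 882 · 0.86 · 0.304 / 0.259 = 890.3.
Re < 2300 → laminar flow, so f = 64/Re = 64/890.3 = 0.07189 (the turbulent correlation is not needed).
Darcy-Weisbach: ΔP = f(L/D)(ρV²/2) = 0.07189·(3.95/0.304)·(882·0.86²/2) = 0.07189·12.99·326.2 = 304.6 Pa.
Head loss h_f = ΔP/(ρg) = 304.6/(882·9.81) = 0.0352 m.

h_f ≈ 0.0352 m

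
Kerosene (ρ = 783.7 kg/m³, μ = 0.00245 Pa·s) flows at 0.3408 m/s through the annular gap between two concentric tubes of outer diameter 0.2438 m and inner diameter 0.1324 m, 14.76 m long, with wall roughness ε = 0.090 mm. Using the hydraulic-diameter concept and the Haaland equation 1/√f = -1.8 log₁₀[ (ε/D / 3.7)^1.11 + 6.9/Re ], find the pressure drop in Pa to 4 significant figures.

ΔP ≈ 183.6 Pa

Hydraulic diameter D_h = 4A/P = D_o - D_i = 0.2438 - 0.1324 = 0.1114 m.
Re = ρVD_h/μ = 783.7·0.3408·0.1114/0.00245 = 1.214e+04.
ε/D_h = 9e-05/0.1114 = 0.000808; Haaland gives 1/√f = -1.8 log₁₀[8.64e-05+0.000568] = 5.731, so f = 0.03044.
ΔP = f(L/D_h)(ρV²/2) = 0.03044·14.76/0.1114·45.51 = 183.6 Pa.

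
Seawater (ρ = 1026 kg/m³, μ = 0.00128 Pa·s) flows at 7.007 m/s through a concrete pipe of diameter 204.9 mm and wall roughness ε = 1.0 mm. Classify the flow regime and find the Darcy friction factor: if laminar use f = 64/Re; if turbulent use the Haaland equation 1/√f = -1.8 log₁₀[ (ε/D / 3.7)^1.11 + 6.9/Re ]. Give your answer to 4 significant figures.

f ≈ 0.03028

Re = ρVD/μ = 1026·7.007·0.2049/0.00128 = 1.151e+06.
Re > 4000 → turbulent. ε/D = 0.001/0.2049 = 0.00488; Haaland: 1/√f = -1.8 log₁₀[0.000636 + 6e-06] = 5.746, so f = 0.03028.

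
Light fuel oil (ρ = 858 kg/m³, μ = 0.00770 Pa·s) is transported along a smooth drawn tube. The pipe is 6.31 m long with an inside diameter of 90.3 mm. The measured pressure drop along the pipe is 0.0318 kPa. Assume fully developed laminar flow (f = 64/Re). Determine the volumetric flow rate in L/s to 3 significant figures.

Q ≈ 1.07 L/s

For laminar flow, f = 64/Re with Re = ρVD/μ, so Darcy-Weisbach reduces to ΔP = 32μLV/D². Solving for V: V = ΔP·D²/(32μL) = 31.8·(0.0903)²/(32·0.0077·6.31) = 0.1668 m/s.
Check: Re = ρVD/μ = 858·0.1668·0.0903/0.0077 = 1678 < 2300, so the laminar assumption holds.
Q = V·A = 0.1668·(π/4·0.0903²) = 0.001068 m³/s = 1.07 L/s.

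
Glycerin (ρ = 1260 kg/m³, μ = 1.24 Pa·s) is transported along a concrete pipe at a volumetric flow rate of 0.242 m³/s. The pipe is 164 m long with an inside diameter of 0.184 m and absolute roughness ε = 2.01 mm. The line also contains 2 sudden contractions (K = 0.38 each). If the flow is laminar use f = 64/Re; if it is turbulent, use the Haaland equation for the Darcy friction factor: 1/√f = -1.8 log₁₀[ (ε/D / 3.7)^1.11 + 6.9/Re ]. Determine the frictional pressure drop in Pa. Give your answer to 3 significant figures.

ΔP ≈ 1.79×10^6 Pa

Cross-sectional area A = πD²/4 = π(0.184)²/4 = 0.02659 m²; mean velocity V = Q/A = 0.242/0.02659 = 9.101 m/s.
Reynolds number Re = ρVD/μ = 1260 · 9.101 · 0.184 / 1.24 = 1702.
Re < 2300 → laminar flow, so f = 64/Re = 64/1702 = 0.03761 (the turbulent correlation is not needed).
Total minor-loss coefficient ΣK = 2·0.38 = 0.76.
ΔP = [f·L/D + ΣK]·(ρV²/2) = [0.03761·164/0.184 + 0.76]·(1260·9.101²/2) = [33.52 + 0.76]·5.218e+04 = 1.789e+06 Pa.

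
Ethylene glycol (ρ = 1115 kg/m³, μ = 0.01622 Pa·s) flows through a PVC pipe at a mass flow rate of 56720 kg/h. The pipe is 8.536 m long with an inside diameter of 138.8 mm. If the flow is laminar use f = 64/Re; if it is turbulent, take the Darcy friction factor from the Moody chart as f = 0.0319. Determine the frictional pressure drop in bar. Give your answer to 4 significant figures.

ΔP ≈ 0.009539 bar

ṁ = 56720 kg/h = 56720/3600 = 15.76 kg/s.
A = πD²/4 = π(0.1388)²/4 = 0.01513 m²; mean velocity V = ṁ/(ρA) = 15.76/(1115 · 0.01513) = 0.9339 m/s.
Reynolds number Re = ρVD/μ = 1115 · 0.9339 · 0.1388 / 0.0162 = 8911.
Re > 4000 → turbulent; use the Moody-chart value f = 0.0319.
Darcy-Weisbach: ΔP = f(L/D)(ρV²/2) = 0.0319·(8.536/0.1388)·(1115·0.9339²/2) = 0.0319·61.5·486.2 = 953.9 Pa.
ΔP = 953.9 Pa = 0.009539 bar.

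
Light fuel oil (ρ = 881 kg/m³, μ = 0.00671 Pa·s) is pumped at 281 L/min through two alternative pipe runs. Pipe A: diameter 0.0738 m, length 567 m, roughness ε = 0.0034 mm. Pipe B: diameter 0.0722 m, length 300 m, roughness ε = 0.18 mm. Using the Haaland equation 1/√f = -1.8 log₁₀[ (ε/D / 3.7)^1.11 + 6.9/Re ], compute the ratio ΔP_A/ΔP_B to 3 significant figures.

ΔP_A/ΔP_B ≈ 1.53

Pipe A: V = Q/A = 0.004683/0.004278 = 1.095 m/s; Re = 1.061e+04; ε/D = 4.61e-05; Haaland → f = 0.03044; ΔP_A = f(L/D)(ρV²/2) = 1.235e+05 Pa.
Pipe B: V = Q/A = 0.004683/0.004094 = 1.144 m/s; Re = 1.084e+04; ε/D = 0.00249; Haaland → f = 0.03367; ΔP_B = f(L/D)(ρV²/2) = 8.063e+04 Pa.
ΔP_A/ΔP_B = 1.235e+05/8.063e+04 = 1.53.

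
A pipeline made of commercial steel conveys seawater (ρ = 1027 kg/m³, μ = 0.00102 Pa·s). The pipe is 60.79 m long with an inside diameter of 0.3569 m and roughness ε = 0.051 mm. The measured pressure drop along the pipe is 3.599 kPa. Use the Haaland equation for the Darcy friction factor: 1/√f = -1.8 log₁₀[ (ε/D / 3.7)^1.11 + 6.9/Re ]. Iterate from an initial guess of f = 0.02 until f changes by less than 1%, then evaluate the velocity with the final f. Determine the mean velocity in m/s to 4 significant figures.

Rearranging Darcy-Weisbach: V = √(2·ΔP·D/(f·L·ρ)). With ε/D = 5.1e-05/0.3569 = 0.000143, iterate starting from f = 0.02:
  f = 0.02 → V = √(2·3599·0.3569/(0.02·60.79·1027)) = 1.434 m/s; Re = ρVD/μ = 5.154e+05; f → 0.01468
  f = 0.01468 → V = 1.674 m/s; Re = 6.016e+05; f → 0.01447
  f = 0.01447 → V = 1.686 m/s; Re = 6.059e+05; f → 0.01446
Converged (Δf/f < 1%). With the final f = 0.01446: V = √(2·3599·0.3569/(0.01446·60.79·1027)) = 1.687 m/s.

V ≈ 1.687 m/s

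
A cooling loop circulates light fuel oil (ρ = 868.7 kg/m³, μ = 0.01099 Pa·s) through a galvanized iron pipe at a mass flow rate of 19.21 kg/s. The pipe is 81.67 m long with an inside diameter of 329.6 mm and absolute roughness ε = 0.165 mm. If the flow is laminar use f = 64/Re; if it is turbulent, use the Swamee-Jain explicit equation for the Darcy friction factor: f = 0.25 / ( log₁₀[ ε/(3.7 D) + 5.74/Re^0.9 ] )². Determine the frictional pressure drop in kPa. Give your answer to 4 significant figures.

A = πD²/4 = π(0.3296)²/4 = 0.08532 m²; mean velocity V = ṁ/(ρA) = 19.21/(868.7 · 0.08532) = 0.2592 m/s.
Reynolds number Re = ρVD/μ = 868.7 · 0.2592 · 0.3296 / 0.011 = 6752.
Re > 4000 → turbulent. Relative roughness ε/D = 0.000165/0.3296 = 0.000501. Swamee-Jain: f = 0.25/(log₁₀[0.000501/3.7 + 5.74/6752^0.9])² = 0.25/(log₁₀[0.000135 + 0.00205])² = 0.25/(-2.66)² = 0.03534.
Darcy-Weisbach: ΔP = f(L/D)(ρV²/2) = 0.03534·(81.67/0.3296)·(868.7·0.2592²/2) = 0.03534·247.8·29.18 = 255.5 Pa.
ΔP = 255.5 Pa = 0.2555 kPa.

ΔP ≈ 0.2555 kPa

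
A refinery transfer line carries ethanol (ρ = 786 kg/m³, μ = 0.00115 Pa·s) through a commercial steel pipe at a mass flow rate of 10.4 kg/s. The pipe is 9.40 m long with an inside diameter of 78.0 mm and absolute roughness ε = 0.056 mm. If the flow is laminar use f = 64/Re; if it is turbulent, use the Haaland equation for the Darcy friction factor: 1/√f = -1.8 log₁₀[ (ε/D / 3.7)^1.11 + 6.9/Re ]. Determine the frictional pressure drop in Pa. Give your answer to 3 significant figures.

A = πD²/4 = π(0.078)²/4 = 0.004778 m²; mean velocity V = ṁ/(ρA) = 10.4/(786 · 0.004778) = 2.769 m/s.
Reynolds number Re = ρVD/μ = 786 · 2.769 · 0.078 / 0.00115 = 1.476e+05.
Re > 4000 → turbulent. Relative roughness ε/D = 5.6e-05/0.078 = 0.000718. Haaland: 1/√f = -1.8 log₁₀[(0.000718/3.7)^1.11 + 6.9/1.476e+05] = -1.8 log₁₀[7.58e-05 + 4.67e-05] = 7.041, so f = 0.02017.
Darcy-Weisbach: ΔP = f(L/D)(ρV²/2) = 0.02017·(9.4/0.078)·(786·2.769²/2) = 0.02017·120.5·3013 = 7325 Pa.

ΔP ≈ 7320 Pa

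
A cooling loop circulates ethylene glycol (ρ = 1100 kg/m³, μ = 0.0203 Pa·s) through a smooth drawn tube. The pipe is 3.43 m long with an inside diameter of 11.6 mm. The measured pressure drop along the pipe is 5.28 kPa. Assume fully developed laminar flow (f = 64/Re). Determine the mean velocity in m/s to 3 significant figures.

V ≈ 0.319 m/s

For laminar flow, f = 64/Re with Re = ρVD/μ, so Darcy-Weisbach reduces to ΔP = 32μLV/D². Solving for V: V = ΔP·D²/(32μL) = 5280·(0.0116)²/(32·0.0203·3.43) = 0.3189 m/s.
Check: Re = ρVD/μ = 1100·0.3189·0.0116/0.0203 = 200.4 < 2300, so the laminar assumption holds.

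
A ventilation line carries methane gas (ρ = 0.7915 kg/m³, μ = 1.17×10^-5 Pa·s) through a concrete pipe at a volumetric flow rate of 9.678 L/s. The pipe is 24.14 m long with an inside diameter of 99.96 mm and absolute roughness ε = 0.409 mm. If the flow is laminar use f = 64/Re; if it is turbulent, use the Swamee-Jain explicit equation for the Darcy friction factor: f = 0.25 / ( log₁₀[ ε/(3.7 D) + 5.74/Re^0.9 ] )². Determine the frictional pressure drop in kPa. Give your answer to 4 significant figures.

ΔP ≈ 0.005578 kPa

Q = 9.678 L/s = 9.678/1000 = 0.009678 m³/s.
Cross-sectional area A = πD²/4 = π(0.09996)²/4 = 0.007848 m²; mean velocity V = Q/A = 0.009678/0.007848 = 1.233 m/s.
Reynolds number Re = ρVD/μ = 0.7915 · 1.233 · 0.09996 / 1.17e-05 = 8339.
Re > 4000 → turbulent. Relative roughness ε/D = 0.000409/0.09996 = 0.00409. Swamee-Jain: f = 0.25/(log₁₀[0.00409/3.7 + 5.74/8339^0.9])² = 0.25/(log₁₀[0.00111 + 0.0017])² = 0.25/(-2.552)² = 0.03838.
Darcy-Weisbach: ΔP = f(L/D)(ρV²/2) = 0.03838·(24.14/0.09996)·(0.7915·1.233²/2) = 0.03838·241.5·0.6019 = 5.578 Pa.
ΔP = 5.578 Pa = 0.005578 kPa.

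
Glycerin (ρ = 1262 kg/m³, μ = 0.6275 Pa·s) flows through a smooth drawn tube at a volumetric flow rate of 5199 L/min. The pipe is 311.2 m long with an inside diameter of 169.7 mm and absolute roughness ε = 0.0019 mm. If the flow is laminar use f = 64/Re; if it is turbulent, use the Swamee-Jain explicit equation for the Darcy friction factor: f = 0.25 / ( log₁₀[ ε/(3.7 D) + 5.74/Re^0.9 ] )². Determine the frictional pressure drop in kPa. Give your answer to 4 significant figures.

Q = 5199 L/min = 5199/60000 = 0.08665 m³/s.
Cross-sectional area A = πD²/4 = π(0.1697)²/4 = 0.02262 m²; mean velocity V = Q/A = 0.08665/0.02262 = 3.831 m/s.
Reynolds number Re = ρVD/μ = 1262 · 3.831 · 0.1697 / 0.627 = 1308.
Re < 2300 → laminar flow, so f = 64/Re = 64/1308 = 0.04895 (the turbulent correlation is not needed).
Darcy-Weisbach: ΔP = f(L/D)(ρV²/2) = 0.04895·(311.2/0.1697)·(1262·3.831²/2) = 0.04895·1834·9261 = 8.313e+05 Pa.
ΔP = 8.313e+05 Pa = 831.3 kPa.

ΔP ≈ 831.3 kPa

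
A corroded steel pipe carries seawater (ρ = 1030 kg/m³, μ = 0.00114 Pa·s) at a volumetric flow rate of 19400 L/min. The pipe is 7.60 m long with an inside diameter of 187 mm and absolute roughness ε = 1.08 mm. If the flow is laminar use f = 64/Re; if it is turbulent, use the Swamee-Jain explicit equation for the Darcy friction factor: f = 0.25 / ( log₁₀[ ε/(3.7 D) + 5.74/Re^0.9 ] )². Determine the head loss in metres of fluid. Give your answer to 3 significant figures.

Q = 19400 L/min = 19400/60000 = 0.3233 m³/s.
Cross-sectional area A = πD²/4 = π(0.187)²/4 = 0.02746 m²; mean velocity V = Q/A = 0.3233/0.02746 = 11.77 m/s.
Reynolds number Re = ρVD/μ = 1030 · 11.77 · 0.187 / 0.00114 = 1.989e+06.
Re > 4000 → turbulent. Relative roughness ε/D = 0.00108/0.187 = 0.00578. Swamee-Jain: f = 0.25/(log₁₀[0.00578/3.7 + 5.74/1.989e+06^0.9])² = 0.25/(log₁₀[0.00156 + 1.23e-05])² = 0.25/(-2.803)² = 0.03181.
Darcy-Weisbach: ΔP = f(L/D)(ρV²/2) = 0.03181·(7.6/0.187)·(1030·11.77²/2) = 0.03181·40.64·7.138e+04 = 9.229e+04 Pa.
Head loss h_f = ΔP/(ρg) = 9.229e+04/(1030·9.81) = 9.13 m.

h_f ≈ 9.13 m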